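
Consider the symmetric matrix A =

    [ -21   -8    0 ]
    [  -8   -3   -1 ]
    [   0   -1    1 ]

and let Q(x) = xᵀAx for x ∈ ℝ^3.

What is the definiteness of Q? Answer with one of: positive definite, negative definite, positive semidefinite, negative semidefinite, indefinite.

Congruent diagonalization of A (simultaneous row and column reduction) yields pivots -21, 1/21, -20.
So there are 1 positive, 2 negative pivots.
Hence Q is indefinite.

indefinite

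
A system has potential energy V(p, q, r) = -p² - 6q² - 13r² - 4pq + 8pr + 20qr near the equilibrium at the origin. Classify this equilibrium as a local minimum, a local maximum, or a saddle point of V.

The Hessian at the origin is H = [[-2, -4, 8], [-4, -12, 20], [8, 20, -26]].
Symmetric row and column elimination reduces H to a congruent diagonal form with pivots -2, -4, 10.
So there are 1 positive, 2 negative pivots.
H is indefinite, so the origin is a saddle point.

saddle point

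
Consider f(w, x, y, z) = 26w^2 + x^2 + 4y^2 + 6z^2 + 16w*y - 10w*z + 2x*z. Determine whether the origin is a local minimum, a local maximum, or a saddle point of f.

The Hessian at the origin is H = [[52, 0, 16, -10], [0, 2, 0, 2], [16, 0, 8, 0], [-10, 2, 0, 12]].
Applying the same elementary operations to the rows and columns of H produces a congruent diagonal matrix with entries 52, 2, 40/13, 5.
So there are 4 positive pivots.
H is positive definite, so the origin is a strict local minimum.

local minimum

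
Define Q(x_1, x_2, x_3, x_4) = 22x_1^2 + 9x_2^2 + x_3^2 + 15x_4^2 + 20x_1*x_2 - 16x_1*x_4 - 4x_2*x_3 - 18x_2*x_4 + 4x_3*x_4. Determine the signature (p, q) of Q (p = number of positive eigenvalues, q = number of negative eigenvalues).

(4, 0)

Write A = [[22, 10, 0, -8], [10, 9, -2, -9], [0, -2, 1, 2], [-8, -9, 2, 15]].
Row-reducing A symmetrically gives the diagonal entries 22, 49/11, 5/49, 4.
So there are 4 positive pivots.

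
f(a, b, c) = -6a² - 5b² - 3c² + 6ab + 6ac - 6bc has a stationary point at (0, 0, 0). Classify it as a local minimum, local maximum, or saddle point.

The Hessian at the origin is H = [[-12, 6, 6], [6, -10, -6], [6, -6, -6]].
Symmetric row and column elimination reduces H to a congruent diagonal form with pivots -12, -7, -12/7.
So there are 3 negative pivots.
H is negative definite, so the origin is a strict local maximum.

local maximum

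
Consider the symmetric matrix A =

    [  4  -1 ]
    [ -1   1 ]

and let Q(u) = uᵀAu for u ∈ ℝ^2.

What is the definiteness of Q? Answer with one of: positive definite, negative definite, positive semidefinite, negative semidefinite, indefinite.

Leading principal minors: Δ_1 = 4, Δ_2 = 3.
All leading principal minors are positive, so by Sylvester's criterion Q is positive definite.

positive definite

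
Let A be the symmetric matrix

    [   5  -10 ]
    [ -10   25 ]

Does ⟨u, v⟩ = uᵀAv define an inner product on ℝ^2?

For the 2×2 matrix [[5, -10], [-10, 25]]: det = 5·25 − (-10)² = 25, trace = 30.
det > 0 so both eigenvalues share the sign of the trace; trace = 30 > 0 ⇒ both positive.
⟨·,·⟩ is an inner product exactly when A is positive definite.

yes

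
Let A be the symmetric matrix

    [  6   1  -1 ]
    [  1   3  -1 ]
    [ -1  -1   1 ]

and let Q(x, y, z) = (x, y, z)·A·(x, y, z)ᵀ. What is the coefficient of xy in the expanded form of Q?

2

The coefficient of xy is A[1,2] + A[2,1] = 2·1 = 2.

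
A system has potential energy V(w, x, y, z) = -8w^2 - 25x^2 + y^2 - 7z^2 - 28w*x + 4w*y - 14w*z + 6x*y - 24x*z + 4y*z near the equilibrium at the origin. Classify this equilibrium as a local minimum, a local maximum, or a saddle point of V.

The Hessian at the origin is H = [[-16, -28, 4, -14], [-28, -50, 6, -24], [4, 6, 2, 4], [-14, -24, 4, -14]].
Symmetric row and column elimination reduces H to a congruent diagonal form with pivots -16, -1, 4, -3/2.
So there are 1 positive, 3 negative pivots.
H is indefinite, so the origin is a saddle point.

saddle point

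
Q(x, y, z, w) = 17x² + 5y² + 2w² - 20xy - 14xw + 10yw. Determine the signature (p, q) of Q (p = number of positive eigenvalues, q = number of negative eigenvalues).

(1, 1)

The symmetric matrix is A = [[17, -10, 0, -7], [-10, 5, 0, 5], [0, 0, 0, 0], [-7, 5, 0, 2]].
Congruent diagonalization of A (simultaneous row and column reduction) yields pivots 17, -15/17, 0, 0.
That gives 1 positive, 1 negative, 2 zero pivots.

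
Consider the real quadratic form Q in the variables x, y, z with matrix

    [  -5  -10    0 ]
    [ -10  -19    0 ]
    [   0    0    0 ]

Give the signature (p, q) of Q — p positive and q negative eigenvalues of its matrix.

Congruent diagonalization of A (simultaneous row and column reduction) yields pivots -5, 1, 0.
So there are 1 positive, 1 negative, 1 zero pivots.

(1, 1)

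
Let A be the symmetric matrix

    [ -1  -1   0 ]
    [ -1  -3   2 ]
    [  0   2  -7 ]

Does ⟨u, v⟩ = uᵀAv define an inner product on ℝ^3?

no

Leading principal minors: Δ_1 = -1, Δ_2 = 2, Δ_3 = -10.
The signs alternate starting with Δ_1 < 0, so by Sylvester's criterion Q is negative definite.
⟨·,·⟩ is an inner product exactly when A is positive definite.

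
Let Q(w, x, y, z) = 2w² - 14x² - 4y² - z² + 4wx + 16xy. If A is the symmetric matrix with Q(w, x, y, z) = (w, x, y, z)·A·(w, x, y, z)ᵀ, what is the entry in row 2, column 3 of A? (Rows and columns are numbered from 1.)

The coefficient of x·y in Q is 16. For a symmetric A this equals A[2,3] + A[3,2] = 2·A[2,3].
So A[2,3] = 16/2 = 8.

8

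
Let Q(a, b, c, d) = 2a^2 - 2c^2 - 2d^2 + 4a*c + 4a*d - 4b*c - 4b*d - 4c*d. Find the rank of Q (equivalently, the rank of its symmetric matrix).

3

The symmetric matrix is A = [[2, 0, 2, 2], [0, 0, -2, -2], [2, -2, -2, -2], [2, -2, -2, -2]].
Row reduction of A gives 3 nonzero rows, so rank A = 3.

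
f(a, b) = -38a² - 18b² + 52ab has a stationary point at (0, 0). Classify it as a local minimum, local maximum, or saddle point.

The Hessian at the origin is H = [[-76, 52], [52, -36]].
det H = -76·-36 − (52)² = 32 > 0 and H[1,1] = -76 < 0, so H is negative definite.
Therefore the origin is a local maximum.

local maximum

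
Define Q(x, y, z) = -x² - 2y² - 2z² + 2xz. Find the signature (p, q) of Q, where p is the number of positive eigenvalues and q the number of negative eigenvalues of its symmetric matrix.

The associated matrix is A = [[-1, 0, 1], [0, -2, 0], [1, 0, -2]].
Congruent diagonalization of A (simultaneous row and column reduction) yields pivots -1, -2, -1.
Counting signs: 3 negative.

(0, 3)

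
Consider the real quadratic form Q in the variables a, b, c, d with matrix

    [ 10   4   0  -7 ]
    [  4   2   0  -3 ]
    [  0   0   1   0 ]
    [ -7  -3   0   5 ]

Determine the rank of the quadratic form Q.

3

Congruent diagonalization of A (simultaneous row and column reduction) yields pivots 10, 2/5, 1, 0.
Counting signs: 3 positive, 1 zero.
The rank is the number of nonzero pivots: 3.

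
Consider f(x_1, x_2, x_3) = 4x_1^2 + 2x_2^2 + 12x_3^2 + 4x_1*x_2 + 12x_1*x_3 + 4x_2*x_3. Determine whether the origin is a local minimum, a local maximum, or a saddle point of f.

The Hessian at the origin is H = [[8, 4, 12], [4, 4, 4], [12, 4, 24]].
Row-reducing H symmetrically gives the diagonal entries 8, 2, 4.
So there are 3 positive pivots.
H is positive definite, so the origin is a strict local minimum.

local minimum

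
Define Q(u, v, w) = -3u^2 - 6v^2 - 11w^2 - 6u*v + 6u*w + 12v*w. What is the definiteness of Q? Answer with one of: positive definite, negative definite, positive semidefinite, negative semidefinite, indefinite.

negative definite

The symmetric matrix is A = [[-3, -3, 3], [-3, -6, 6], [3, 6, -11]].
An LDLᵀ factorisation of A has diagonal entries -3, -3, -5.
Counting signs: 3 negative.
Hence Q is negative definite.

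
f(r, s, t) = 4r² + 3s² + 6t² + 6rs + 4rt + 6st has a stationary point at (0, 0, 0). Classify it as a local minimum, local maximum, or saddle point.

The Hessian at the origin is H = [[8, 6, 4], [6, 6, 6], [4, 6, 12]].
An LDLᵀ factorisation of H has diagonal entries 8, 3/2, 4.
That gives 3 positive pivots.
H is positive definite, so the origin is a strict local minimum.

local minimum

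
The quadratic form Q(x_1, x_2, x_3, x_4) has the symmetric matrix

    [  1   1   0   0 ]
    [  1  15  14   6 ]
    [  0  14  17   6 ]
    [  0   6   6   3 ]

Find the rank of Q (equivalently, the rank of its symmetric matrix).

4

Row-reducing A symmetrically gives the diagonal entries 1, 14, 3, 3/7.
Counting signs: 4 positive.
The rank is the number of nonzero pivots: 4.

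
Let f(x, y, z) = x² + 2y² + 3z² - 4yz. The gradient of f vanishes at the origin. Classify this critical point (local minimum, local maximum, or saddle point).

The Hessian at the origin is H = [[2, 0, 0], [0, 4, -4], [0, -4, 6]].
Row-reducing H symmetrically gives the diagonal entries 2, 4, 2.
So there are 3 positive pivots.
H is positive definite, so the origin is a strict local minimum.

local minimum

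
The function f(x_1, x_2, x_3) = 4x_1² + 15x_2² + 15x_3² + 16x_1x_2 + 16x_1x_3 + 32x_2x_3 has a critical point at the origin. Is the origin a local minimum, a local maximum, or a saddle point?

saddle point

The Hessian at the origin is H = [[8, 16, 16], [16, 30, 32], [16, 32, 30]].
Symmetric row and column elimination reduces H to a congruent diagonal form with pivots 8, -2, -2.
Counting signs: 1 positive, 2 negative.
H is indefinite, so the origin is a saddle point.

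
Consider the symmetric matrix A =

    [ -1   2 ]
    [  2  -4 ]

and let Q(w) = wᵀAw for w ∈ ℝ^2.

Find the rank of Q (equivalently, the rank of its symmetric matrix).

Row-reducing A symmetrically gives the diagonal entries -1, 0.
That gives 1 negative, 1 zero pivots.
The rank is the number of nonzero pivots: 1.

1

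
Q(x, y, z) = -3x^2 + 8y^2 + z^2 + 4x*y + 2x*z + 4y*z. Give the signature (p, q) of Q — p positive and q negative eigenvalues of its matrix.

The associated matrix is A = [[-3, 2, 1], [2, 8, 2], [1, 2, 1]].
Applying the same elementary operations to the rows and columns of A produces a congruent diagonal matrix with entries -3, 28/3, 4/7.
Counting signs: 2 positive, 1 negative.

(2, 1)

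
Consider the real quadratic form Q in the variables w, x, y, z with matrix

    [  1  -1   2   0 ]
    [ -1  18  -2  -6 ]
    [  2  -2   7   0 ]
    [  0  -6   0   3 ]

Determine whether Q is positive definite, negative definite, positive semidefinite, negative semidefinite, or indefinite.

positive definite

Leading principal minors: Δ_1 = 1, Δ_2 = 17, Δ_3 = 51, Δ_4 = 45.
All leading principal minors are positive, so by Sylvester's criterion Q is positive definite.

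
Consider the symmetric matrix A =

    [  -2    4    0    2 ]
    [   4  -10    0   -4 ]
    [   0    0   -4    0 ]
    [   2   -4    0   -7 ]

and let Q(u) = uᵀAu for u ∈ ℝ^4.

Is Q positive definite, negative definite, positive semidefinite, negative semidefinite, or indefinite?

negative definite

Leading principal minors: Δ_1 = -2, Δ_2 = 4, Δ_3 = -16, Δ_4 = 80.
The signs alternate starting with Δ_1 < 0, so by Sylvester's criterion Q is negative definite.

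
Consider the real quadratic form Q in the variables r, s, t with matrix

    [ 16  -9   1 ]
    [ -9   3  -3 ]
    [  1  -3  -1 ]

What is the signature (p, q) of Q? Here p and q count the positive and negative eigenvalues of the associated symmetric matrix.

(2, 1)

Congruent diagonalization of A (simultaneous row and column reduction) yields pivots 16, -33/16, 20/11.
That gives 2 positive, 1 negative pivots.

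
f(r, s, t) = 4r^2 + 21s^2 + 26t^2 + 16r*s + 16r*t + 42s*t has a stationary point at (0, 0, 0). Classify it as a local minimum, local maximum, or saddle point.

local minimum

The Hessian at the origin is H = [[8, 16, 16], [16, 42, 42], [16, 42, 52]].
Congruent diagonalization of H (simultaneous row and column reduction) yields pivots 8, 10, 10.
Counting signs: 3 positive.
H is positive definite, so the origin is a strict local minimum.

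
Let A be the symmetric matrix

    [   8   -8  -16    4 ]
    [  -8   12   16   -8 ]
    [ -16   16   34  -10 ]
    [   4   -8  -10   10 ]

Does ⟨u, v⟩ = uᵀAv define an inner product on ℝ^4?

Leading principal minors: Δ_1 = 8, Δ_2 = 32, Δ_3 = 64, Δ_4 = 128.
All leading principal minors are positive, so by Sylvester's criterion Q is positive definite.
⟨·,·⟩ is an inner product exactly when A is positive definite.

yes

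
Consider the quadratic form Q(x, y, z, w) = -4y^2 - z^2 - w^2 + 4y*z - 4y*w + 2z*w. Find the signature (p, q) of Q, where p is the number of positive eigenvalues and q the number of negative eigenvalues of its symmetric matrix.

The associated matrix is A = [[0, 0, 0, 0], [0, -4, 2, -2], [0, 2, -1, 1], [0, -2, 1, -1]].
Applying the same elementary operations to the rows and columns of A produces a congruent diagonal matrix with entries 0, -4, 0, 0.
Counting signs: 1 negative, 3 zero.

(0, 1)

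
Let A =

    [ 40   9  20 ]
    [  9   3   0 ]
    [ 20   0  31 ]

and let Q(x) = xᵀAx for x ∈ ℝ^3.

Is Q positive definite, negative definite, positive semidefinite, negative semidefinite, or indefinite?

Row-reducing A symmetrically gives the diagonal entries 40, 39/40, 3/13.
So there are 3 positive pivots.
Hence Q is positive definite.

positive definite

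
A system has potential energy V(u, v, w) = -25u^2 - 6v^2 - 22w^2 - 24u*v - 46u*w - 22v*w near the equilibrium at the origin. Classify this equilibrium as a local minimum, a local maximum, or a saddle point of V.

local maximum

The Hessian at the origin is H = [[-50, -24, -46], [-24, -12, -22], [-46, -22, -44]].
Row-reducing H symmetrically gives the diagonal entries -50, -12/25, -5/3.
So there are 3 negative pivots.
H is negative definite, so the origin is a strict local maximum.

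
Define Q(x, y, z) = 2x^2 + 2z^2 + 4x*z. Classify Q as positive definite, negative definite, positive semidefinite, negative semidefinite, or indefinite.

The associated matrix is A = [[2, 0, 2], [0, 0, 0], [2, 0, 2]].
Congruent diagonalization of A (simultaneous row and column reduction) yields pivots 2, 0, 0.
Counting signs: 1 positive, 2 zero.
Hence Q is positive semidefinite.

positive semidefinite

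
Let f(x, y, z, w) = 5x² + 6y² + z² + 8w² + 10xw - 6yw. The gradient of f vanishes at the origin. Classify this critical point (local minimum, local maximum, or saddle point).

local minimum

The Hessian at the origin is H = [[10, 0, 0, 10], [0, 12, 0, -6], [0, 0, 2, 0], [10, -6, 0, 16]].
An LDLᵀ factorisation of H has diagonal entries 10, 12, 2, 3.
Counting signs: 4 positive.
H is positive definite, so the origin is a strict local minimum.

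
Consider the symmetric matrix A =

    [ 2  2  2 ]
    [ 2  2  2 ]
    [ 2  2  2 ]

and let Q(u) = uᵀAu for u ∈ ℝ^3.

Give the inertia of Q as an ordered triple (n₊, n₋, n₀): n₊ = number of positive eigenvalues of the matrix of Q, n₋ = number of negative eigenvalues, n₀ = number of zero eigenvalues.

(1, 0, 2)

Row-reducing A symmetrically gives the diagonal entries 2, 0, 0.
Counting signs: 1 positive, 2 zero.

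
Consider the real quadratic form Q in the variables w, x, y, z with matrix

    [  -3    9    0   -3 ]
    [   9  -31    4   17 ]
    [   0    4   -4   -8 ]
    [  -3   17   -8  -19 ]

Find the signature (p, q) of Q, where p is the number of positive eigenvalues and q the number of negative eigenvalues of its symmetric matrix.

Congruent diagonalization of A (simultaneous row and column reduction) yields pivots -3, -4, 0, 0.
Counting signs: 2 negative, 2 zero.

(0, 2)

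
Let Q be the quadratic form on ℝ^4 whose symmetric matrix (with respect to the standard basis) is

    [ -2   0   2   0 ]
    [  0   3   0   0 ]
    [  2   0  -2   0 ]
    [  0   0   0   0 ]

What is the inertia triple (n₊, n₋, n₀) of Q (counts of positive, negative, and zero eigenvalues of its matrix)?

(1, 1, 2)

Applying the same elementary operations to the rows and columns of A produces a congruent diagonal matrix with entries -2, 3, 0, 0.
Counting signs: 1 positive, 1 negative, 2 zero.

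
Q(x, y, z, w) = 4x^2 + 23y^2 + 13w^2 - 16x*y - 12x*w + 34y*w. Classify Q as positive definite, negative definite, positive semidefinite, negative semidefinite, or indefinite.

The associated matrix is A = [[4, -8, 0, -6], [-8, 23, 0, 17], [0, 0, 0, 0], [-6, 17, 0, 13]].
Row-reducing A symmetrically gives the diagonal entries 4, 7, 0, 3/7.
Counting signs: 3 positive, 1 zero.
Hence Q is positive semidefinite.

positive semidefinite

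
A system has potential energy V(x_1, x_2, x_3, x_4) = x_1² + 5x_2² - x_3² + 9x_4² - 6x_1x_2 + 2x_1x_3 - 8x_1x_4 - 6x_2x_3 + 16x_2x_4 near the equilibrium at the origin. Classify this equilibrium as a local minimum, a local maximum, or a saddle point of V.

The Hessian at the origin is H = [[2, -6, 2, -8], [-6, 10, -6, 16], [2, -6, -2, 0], [-8, 16, 0, 18]].
Applying the same elementary operations to the rows and columns of H produces a congruent diagonal matrix with entries 2, -8, -4, 10.
That gives 2 positive, 2 negative pivots.
H is indefinite, so the origin is a saddle point.

saddle point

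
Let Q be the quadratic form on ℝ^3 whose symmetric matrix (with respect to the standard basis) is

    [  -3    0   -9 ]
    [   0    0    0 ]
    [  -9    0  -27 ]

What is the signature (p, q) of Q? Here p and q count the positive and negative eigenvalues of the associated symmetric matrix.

Row-reducing A symmetrically gives the diagonal entries -3, 0, 0.
Counting signs: 1 negative, 2 zero.

(0, 1)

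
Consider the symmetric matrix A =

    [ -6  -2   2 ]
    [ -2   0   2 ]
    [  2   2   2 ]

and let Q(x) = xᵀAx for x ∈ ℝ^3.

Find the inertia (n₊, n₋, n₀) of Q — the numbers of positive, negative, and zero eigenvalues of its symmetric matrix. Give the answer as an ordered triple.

Applying the same elementary operations to the rows and columns of A produces a congruent diagonal matrix with entries -6, 2/3, 0.
So there are 1 positive, 1 negative, 1 zero pivots.

(1, 1, 1)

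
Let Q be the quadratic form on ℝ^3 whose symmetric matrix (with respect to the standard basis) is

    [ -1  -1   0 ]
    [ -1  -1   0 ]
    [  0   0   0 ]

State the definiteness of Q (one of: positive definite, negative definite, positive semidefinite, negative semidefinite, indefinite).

negative semidefinite

Applying the same elementary operations to the rows and columns of A produces a congruent diagonal matrix with entries -1, 0, 0.
Counting signs: 1 negative, 2 zero.
Hence Q is negative semidefinite.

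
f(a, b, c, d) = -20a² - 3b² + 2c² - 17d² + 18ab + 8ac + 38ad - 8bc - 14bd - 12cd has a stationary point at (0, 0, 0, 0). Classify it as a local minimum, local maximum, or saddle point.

The Hessian at the origin is H = [[-40, 18, 8, 38], [18, -6, -8, -14], [8, -8, 4, -12], [38, -14, -12, -34]].
Symmetric row and column elimination reduces H to a congruent diagonal form with pivots -40, 21/10, -76/21, -24/19.
Counting signs: 1 positive, 3 negative.
H is indefinite, so the origin is a saddle point.

saddle point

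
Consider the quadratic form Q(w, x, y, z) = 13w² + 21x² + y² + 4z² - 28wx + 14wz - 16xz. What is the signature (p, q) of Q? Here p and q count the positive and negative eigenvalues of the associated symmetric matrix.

The associated matrix is A = [[13, -14, 0, 7], [-14, 21, 0, -8], [0, 0, 1, 0], [7, -8, 0, 4]].
An LDLᵀ factorisation of A has diagonal entries 13, 77/13, 1, 15/77.
Counting signs: 4 positive.

(4, 0)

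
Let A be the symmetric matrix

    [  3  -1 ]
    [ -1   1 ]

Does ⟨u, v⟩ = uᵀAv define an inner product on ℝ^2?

For the 2×2 matrix [[3, -1], [-1, 1]]: det = 3·1 − (-1)² = 2, trace = 4.
det > 0 so both eigenvalues share the sign of the trace; trace = 4 > 0 ⇒ both positive.
⟨·,·⟩ is an inner product exactly when A is positive definite.

yes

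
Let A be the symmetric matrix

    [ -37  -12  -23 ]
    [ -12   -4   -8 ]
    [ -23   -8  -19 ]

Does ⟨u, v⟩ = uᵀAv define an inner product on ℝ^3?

no

Leading principal minors: Δ_1 = -37, Δ_2 = 4, Δ_3 = -8.
The signs alternate starting with Δ_1 < 0, so by Sylvester's criterion Q is negative definite.
⟨·,·⟩ is an inner product exactly when A is positive definite.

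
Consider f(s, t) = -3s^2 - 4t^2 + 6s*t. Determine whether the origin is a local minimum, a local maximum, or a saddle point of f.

The Hessian at the origin is H = [[-6, 6], [6, -8]].
det H = -6·-8 − (6)² = 12 > 0 and H[1,1] = -6 < 0, so H is negative definite.
Therefore the origin is a local maximum.

local maximum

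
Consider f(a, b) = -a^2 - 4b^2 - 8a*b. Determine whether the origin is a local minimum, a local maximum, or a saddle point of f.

saddle point

The Hessian at the origin is H = [[-2, -8], [-8, -8]].
det H = -2·-8 − (-8)² = -48 < 0, so H is indefinite.
Therefore the origin is a saddle point.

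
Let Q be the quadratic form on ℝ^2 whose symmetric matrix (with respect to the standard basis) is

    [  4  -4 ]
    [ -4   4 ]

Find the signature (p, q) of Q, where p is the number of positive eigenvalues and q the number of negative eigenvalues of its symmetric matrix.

(1, 0)

Applying the same elementary operations to the rows and columns of A produces a congruent diagonal matrix with entries 4, 0.
Counting signs: 1 positive, 1 zero.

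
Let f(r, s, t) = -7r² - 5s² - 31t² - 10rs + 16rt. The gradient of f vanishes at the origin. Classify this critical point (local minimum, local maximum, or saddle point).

The Hessian at the origin is H = [[-14, -10, 16], [-10, -10, 0], [16, 0, -62]].
Applying the same elementary operations to the rows and columns of H produces a congruent diagonal matrix with entries -14, -20/7, 2.
Counting signs: 1 positive, 2 negative.
H is indefinite, so the origin is a saddle point.

saddle point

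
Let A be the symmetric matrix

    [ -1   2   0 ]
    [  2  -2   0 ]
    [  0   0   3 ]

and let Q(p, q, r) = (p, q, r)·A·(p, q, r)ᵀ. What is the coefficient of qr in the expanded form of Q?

0

The coefficient of qr is A[2,3] + A[3,2] = 2·0 = 0.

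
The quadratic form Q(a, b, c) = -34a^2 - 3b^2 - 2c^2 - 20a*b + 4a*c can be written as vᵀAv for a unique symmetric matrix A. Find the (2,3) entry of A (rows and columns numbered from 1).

0

The coefficient of b·c in Q is 0. For a symmetric A this equals A[2,3] + A[3,2] = 2·A[2,3].
So A[2,3] = 0/2 = 0.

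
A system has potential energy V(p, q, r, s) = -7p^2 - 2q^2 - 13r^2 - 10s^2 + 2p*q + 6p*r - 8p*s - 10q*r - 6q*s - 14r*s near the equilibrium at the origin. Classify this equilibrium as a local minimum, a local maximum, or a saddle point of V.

The Hessian at the origin is H = [[-14, 2, 6, -8], [2, -4, -10, -6], [6, -10, -26, -14], [-8, -6, -14, -20]].
Applying the same elementary operations to the rows and columns of H produces a congruent diagonal matrix with entries -14, -26/7, -12/13, -5/3.
That gives 4 negative pivots.
H is negative definite, so the origin is a strict local maximum.

local maximum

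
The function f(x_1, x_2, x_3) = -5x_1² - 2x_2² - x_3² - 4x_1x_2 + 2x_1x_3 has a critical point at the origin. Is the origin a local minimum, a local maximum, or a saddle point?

local maximum

The Hessian at the origin is H = [[-10, -4, 2], [-4, -4, 0], [2, 0, -2]].
Congruent diagonalization of H (simultaneous row and column reduction) yields pivots -10, -12/5, -4/3.
So there are 3 negative pivots.
H is negative definite, so the origin is a strict local maximum.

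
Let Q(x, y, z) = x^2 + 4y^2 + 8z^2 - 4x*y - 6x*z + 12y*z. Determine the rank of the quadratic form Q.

2

The associated matrix is A = [[1, -2, -3], [-2, 4, 6], [-3, 6, 8]].
Congruent diagonalization of A (simultaneous row and column reduction) yields pivots 1, 0, -1.
Counting signs: 1 positive, 1 negative, 1 zero.
The rank is the number of nonzero pivots: 2.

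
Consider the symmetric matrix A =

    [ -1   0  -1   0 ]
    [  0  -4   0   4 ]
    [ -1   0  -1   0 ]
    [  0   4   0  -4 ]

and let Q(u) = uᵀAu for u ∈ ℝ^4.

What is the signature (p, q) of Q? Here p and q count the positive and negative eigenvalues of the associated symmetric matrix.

(0, 2)

Row-reducing A symmetrically gives the diagonal entries -1, -4, 0, 0.
So there are 2 negative, 2 zero pivots.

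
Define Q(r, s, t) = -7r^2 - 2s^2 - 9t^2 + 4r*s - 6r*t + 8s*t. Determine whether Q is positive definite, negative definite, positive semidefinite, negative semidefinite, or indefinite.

The symmetric matrix is A = [[-7, 2, -3], [2, -2, 4], [-3, 4, -9]].
Applying the same elementary operations to the rows and columns of A produces a congruent diagonal matrix with entries -7, -10/7, -4/5.
Counting signs: 3 negative.
Hence Q is negative definite.

negative definite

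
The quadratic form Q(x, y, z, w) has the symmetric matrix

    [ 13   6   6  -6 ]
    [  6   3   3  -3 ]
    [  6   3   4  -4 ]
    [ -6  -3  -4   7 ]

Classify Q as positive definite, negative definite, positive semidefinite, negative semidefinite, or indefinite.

Leading principal minors: Δ_1 = 13, Δ_2 = 3, Δ_3 = 3, Δ_4 = 9.
All leading principal minors are positive, so by Sylvester's criterion Q is positive definite.

positive definite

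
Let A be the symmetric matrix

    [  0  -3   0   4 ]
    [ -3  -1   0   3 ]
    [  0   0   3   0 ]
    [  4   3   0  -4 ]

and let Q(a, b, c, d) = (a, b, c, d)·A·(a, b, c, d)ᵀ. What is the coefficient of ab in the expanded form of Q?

The coefficient of ab is A[1,2] + A[2,1] = 2·(-3) = -6.

-6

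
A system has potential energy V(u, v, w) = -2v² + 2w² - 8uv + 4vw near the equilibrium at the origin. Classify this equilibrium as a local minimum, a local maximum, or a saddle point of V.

saddle point

The Hessian at the origin is H = [[0, -8, 0], [-8, -4, 4], [0, 4, 4]].
H is indefinite, so the origin is a saddle point.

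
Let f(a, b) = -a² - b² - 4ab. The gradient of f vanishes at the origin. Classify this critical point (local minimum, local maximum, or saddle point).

The Hessian at the origin is H = [[-2, -4], [-4, -2]].
det H = -2·-2 − (-4)² = -12 < 0, so H is indefinite.
Therefore the origin is a saddle point.

saddle point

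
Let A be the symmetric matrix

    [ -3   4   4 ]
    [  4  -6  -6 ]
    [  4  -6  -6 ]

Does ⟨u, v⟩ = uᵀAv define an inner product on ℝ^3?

no

Congruent diagonalization of A (simultaneous row and column reduction) yields pivots -3, -2/3, 0.
So there are 2 negative, 1 zero pivots.
Hence Q is negative semidefinite.
⟨·,·⟩ is an inner product exactly when A is positive definite.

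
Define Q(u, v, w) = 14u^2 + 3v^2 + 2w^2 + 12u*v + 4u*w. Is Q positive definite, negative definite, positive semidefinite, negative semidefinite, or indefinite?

positive semidefinite

Write A = [[14, 6, 2], [6, 3, 0], [2, 0, 2]].
Applying the same elementary operations to the rows and columns of A produces a congruent diagonal matrix with entries 14, 3/7, 0.
So there are 2 positive, 1 zero pivots.
Hence Q is positive semidefinite.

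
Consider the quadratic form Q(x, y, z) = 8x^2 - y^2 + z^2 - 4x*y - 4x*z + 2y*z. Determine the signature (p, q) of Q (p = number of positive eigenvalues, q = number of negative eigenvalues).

The symmetric matrix is A = [[8, -2, -2], [-2, -1, 1], [-2, 1, 1]].
Applying the same elementary operations to the rows and columns of A produces a congruent diagonal matrix with entries 8, -3/2, 2/3.
That gives 2 positive, 1 negative pivots.

(2, 1)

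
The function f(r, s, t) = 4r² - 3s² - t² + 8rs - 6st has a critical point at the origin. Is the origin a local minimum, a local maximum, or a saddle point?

The Hessian at the origin is H = [[8, 8, 0], [8, -6, -6], [0, -6, -2]].
Symmetric row and column elimination reduces H to a congruent diagonal form with pivots 8, -14, 4/7.
Counting signs: 2 positive, 1 negative.
H is indefinite, so the origin is a saddle point.

saddle point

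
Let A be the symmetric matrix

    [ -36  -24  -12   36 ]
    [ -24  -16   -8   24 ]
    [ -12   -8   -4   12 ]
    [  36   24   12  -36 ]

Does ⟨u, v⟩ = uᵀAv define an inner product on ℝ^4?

Row-reducing A symmetrically gives the diagonal entries -36, 0, 0, 0.
So there are 1 negative, 3 zero pivots.
Hence Q is negative semidefinite.
⟨·,·⟩ is an inner product exactly when A is positive definite.

no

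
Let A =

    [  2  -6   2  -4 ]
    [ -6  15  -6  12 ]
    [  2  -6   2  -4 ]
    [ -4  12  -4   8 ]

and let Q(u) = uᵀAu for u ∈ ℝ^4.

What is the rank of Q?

2

Congruent diagonalization of A (simultaneous row and column reduction) yields pivots 2, -3, 0, 0.
That gives 1 positive, 1 negative, 2 zero pivots.
The rank is the number of nonzero pivots: 2.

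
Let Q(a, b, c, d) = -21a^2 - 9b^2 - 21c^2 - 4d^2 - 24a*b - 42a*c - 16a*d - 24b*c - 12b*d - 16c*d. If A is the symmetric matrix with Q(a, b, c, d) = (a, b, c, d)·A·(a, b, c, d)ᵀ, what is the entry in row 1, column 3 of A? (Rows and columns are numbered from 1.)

-21

The coefficient of a·c in Q is -42. For a symmetric A this equals A[1,3] + A[3,1] = 2·A[1,3].
So A[1,3] = -42/2 = -21.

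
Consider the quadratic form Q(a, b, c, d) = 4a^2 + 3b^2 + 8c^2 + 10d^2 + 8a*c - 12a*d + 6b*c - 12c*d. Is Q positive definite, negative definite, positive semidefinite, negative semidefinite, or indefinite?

The symmetric matrix is A = [[4, 0, 4, -6], [0, 3, 3, 0], [4, 3, 8, -6], [-6, 0, -6, 10]].
An LDLᵀ factorisation of A has diagonal entries 4, 3, 1, 1.
That gives 4 positive pivots.
Hence Q is positive definite.

positive definite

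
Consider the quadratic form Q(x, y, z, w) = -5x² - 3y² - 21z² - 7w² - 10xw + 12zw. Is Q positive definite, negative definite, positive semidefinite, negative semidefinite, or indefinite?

negative definite

The associated matrix is A = [[-5, 0, 0, -5], [0, -3, 0, 0], [0, 0, -21, 6], [-5, 0, 6, -7]].
Congruent diagonalization of A (simultaneous row and column reduction) yields pivots -5, -3, -21, -2/7.
That gives 4 negative pivots.
Hence Q is negative definite.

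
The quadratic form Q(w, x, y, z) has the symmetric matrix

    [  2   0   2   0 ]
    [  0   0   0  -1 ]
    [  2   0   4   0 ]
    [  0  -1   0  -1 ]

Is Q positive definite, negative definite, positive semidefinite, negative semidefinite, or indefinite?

indefinite

A is congruent to a diagonal matrix with 3 positive, 1 negative and 0 zero entries, so Q is indefinite.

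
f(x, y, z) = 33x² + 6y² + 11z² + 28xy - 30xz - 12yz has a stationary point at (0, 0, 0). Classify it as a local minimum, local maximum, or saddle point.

The Hessian at the origin is H = [[66, 28, -30], [28, 12, -12], [-30, -12, 22]].
Row-reducing H symmetrically gives the diagonal entries 66, 4/33, 4.
Counting signs: 3 positive.
H is positive definite, so the origin is a strict local minimum.

local minimum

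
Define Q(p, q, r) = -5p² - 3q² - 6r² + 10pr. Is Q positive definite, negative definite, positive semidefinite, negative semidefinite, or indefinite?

The symmetric matrix of Q is A = [[-5, 0, 5], [0, -3, 0], [5, 0, -6]].
Leading principal minors: Δ_1 = -5, Δ_2 = 15, Δ_3 = -15.
The signs alternate starting with Δ_1 < 0, so by Sylvester's criterion Q is negative definite.

negative definite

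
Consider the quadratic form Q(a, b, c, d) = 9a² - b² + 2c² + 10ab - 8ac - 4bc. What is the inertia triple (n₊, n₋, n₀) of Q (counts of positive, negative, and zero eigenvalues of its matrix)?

(2, 1, 1)

Write A = [[9, 5, -4, 0], [5, -1, -2, 0], [-4, -2, 2, 0], [0, 0, 0, 0]].
Symmetric row and column elimination reduces A to a congruent diagonal form with pivots 9, -34/9, 4/17, 0.
Counting signs: 2 positive, 1 negative, 1 zero.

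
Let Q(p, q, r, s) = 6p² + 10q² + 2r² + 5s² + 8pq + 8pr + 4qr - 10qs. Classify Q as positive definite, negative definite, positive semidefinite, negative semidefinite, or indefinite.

indefinite

The symmetric matrix is A = [[6, 4, 4, 0], [4, 10, 2, -5], [4, 2, 2, 0], [0, -5, 0, 5]].
An LDLᵀ factorisation of A has diagonal entries 6, 22/3, -8/11, 15/8.
Counting signs: 3 positive, 1 negative.
Hence Q is indefinite.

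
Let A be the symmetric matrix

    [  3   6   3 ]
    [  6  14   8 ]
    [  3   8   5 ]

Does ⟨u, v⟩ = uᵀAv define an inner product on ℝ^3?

Symmetric row and column elimination reduces A to a congruent diagonal form with pivots 3, 2, 0.
That gives 2 positive, 1 zero pivots.
Hence Q is positive semidefinite.
⟨·,·⟩ is an inner product exactly when A is positive definite.

no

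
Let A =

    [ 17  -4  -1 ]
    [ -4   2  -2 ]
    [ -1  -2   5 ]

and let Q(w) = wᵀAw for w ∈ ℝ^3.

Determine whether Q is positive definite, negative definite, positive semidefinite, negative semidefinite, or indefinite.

Congruent diagonalization of A (simultaneous row and column reduction) yields pivots 17, 18/17, 2/9.
That gives 3 positive pivots.
Hence Q is positive definite.

positive definite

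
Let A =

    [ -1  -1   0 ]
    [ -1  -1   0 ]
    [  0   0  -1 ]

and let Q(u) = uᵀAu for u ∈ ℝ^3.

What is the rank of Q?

2

Congruent diagonalization of A (simultaneous row and column reduction) yields pivots -1, 0, -1.
That gives 2 negative, 1 zero pivots.
The rank is the number of nonzero pivots: 2.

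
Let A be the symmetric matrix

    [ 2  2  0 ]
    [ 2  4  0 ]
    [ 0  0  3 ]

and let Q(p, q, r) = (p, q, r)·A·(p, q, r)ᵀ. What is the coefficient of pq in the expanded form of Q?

The coefficient of pq is A[1,2] + A[2,1] = 2·2 = 4.

4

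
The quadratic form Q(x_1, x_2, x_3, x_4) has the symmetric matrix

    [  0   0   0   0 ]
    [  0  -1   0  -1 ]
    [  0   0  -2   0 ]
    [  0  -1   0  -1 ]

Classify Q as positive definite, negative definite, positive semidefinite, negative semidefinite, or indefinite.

Applying the same elementary operations to the rows and columns of A produces a congruent diagonal matrix with entries 0, -1, -2, 0.
Counting signs: 2 negative, 2 zero.
Hence Q is negative semidefinite.

negative semidefinite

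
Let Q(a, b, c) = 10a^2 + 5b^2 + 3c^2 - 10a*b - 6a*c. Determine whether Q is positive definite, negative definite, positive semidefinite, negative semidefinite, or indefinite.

The symmetric matrix of Q is A = [[10, -5, -3], [-5, 5, 0], [-3, 0, 3]].
Leading principal minors: Δ_1 = 10, Δ_2 = 25, Δ_3 = 30.
All leading principal minors are positive, so by Sylvester's criterion Q is positive definite.

positive definite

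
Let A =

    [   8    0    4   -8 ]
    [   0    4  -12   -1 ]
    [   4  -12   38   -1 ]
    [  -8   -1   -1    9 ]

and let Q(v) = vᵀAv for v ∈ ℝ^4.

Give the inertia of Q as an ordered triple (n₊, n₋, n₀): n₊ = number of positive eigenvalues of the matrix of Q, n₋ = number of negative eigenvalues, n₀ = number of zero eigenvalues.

(3, 0, 1)

Symmetric row and column elimination reduces A to a congruent diagonal form with pivots 8, 4, 0, 3/4.
That gives 3 positive, 1 zero pivots.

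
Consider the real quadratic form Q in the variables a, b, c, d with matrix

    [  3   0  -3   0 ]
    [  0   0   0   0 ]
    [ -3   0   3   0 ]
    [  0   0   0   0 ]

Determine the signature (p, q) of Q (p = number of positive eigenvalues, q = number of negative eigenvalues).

Symmetric row and column elimination reduces A to a congruent diagonal form with pivots 3, 0, 0, 0.
Counting signs: 1 positive, 3 zero.

(1, 0)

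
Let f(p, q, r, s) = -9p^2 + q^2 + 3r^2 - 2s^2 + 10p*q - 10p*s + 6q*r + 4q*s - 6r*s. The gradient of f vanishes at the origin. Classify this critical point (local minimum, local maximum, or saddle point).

The Hessian at the origin is H = [[-18, 10, 0, -10], [10, 2, 6, 4], [0, 6, 6, -6], [-10, 4, -6, -4]].
Row-reducing H symmetrically gives the diagonal entries -18, 68/9, 21/17, -120/7.
Counting signs: 2 positive, 2 negative.
H is indefinite, so the origin is a saddle point.

saddle point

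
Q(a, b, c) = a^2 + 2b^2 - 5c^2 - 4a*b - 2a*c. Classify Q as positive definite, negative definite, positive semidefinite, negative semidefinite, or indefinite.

The associated matrix is A = [[1, -2, -1], [-2, 2, 0], [-1, 0, -5]].
An LDLᵀ factorisation of A has diagonal entries 1, -2, -4.
Counting signs: 1 positive, 2 negative.
Hence Q is indefinite.

indefinite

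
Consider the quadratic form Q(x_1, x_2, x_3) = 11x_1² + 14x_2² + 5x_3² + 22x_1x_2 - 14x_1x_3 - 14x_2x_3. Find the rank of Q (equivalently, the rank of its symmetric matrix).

3

The associated matrix is A = [[11, 11, -7], [11, 14, -7], [-7, -7, 5]].
Applying the same elementary operations to the rows and columns of A produces a congruent diagonal matrix with entries 11, 3, 6/11.
That gives 3 positive pivots.
The rank is the number of nonzero pivots: 3.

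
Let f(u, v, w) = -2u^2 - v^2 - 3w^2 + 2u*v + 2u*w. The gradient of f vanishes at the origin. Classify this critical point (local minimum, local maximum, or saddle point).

local maximum

The Hessian at the origin is H = [[-4, 2, 2], [2, -2, 0], [2, 0, -6]].
Symmetric row and column elimination reduces H to a congruent diagonal form with pivots -4, -1, -4.
So there are 3 negative pivots.
H is negative definite, so the origin is a strict local maximum.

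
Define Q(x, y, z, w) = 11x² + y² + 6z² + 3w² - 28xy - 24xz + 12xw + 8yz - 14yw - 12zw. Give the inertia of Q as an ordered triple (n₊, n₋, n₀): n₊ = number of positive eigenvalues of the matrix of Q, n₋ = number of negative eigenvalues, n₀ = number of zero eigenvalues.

(2, 2, 0)

Write A = [[11, -14, -12, 6], [-14, 1, 4, -7], [-12, 4, 6, -6], [6, -7, -6, 3]].
Applying the same elementary operations to the rows and columns of A produces a congruent diagonal matrix with entries 11, -185/11, 86/185, -12/43.
That gives 2 positive, 2 negative pivots.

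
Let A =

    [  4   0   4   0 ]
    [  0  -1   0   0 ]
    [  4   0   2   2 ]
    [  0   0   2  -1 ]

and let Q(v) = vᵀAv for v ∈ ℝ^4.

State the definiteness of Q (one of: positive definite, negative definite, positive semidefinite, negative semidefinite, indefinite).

indefinite

An LDLᵀ factorisation of A has diagonal entries 4, -1, -2, 1.
So there are 2 positive, 2 negative pivots.
Hence Q is indefinite.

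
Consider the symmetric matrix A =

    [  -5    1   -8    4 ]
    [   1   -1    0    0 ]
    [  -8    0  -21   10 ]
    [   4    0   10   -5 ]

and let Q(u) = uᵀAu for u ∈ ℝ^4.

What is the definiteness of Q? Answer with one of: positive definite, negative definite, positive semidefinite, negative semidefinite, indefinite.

negative definite

Applying the same elementary operations to the rows and columns of A produces a congruent diagonal matrix with entries -5, -4/5, -5, -1/5.
So there are 4 negative pivots.
Hence Q is negative definite.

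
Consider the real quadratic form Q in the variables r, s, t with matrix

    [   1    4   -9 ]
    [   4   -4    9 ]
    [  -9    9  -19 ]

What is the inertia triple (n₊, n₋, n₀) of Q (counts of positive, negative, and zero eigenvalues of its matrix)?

Symmetric row and column elimination reduces A to a congruent diagonal form with pivots 1, -20, 5/4.
That gives 2 positive, 1 negative pivots.

(2, 1, 0)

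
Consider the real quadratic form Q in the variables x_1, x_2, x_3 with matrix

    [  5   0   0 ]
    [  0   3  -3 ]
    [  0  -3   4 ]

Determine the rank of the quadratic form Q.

3

Applying the same elementary operations to the rows and columns of A produces a congruent diagonal matrix with entries 5, 3, 1.
That gives 3 positive pivots.
The rank is the number of nonzero pivots: 3.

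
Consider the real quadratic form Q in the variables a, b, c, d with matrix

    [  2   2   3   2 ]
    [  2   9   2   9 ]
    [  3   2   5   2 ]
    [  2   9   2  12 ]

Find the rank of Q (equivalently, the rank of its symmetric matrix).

Congruent diagonalization of A (simultaneous row and column reduction) yields pivots 2, 7, 5/14, 3.
Counting signs: 4 positive.
The rank is the number of nonzero pivots: 4.

4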